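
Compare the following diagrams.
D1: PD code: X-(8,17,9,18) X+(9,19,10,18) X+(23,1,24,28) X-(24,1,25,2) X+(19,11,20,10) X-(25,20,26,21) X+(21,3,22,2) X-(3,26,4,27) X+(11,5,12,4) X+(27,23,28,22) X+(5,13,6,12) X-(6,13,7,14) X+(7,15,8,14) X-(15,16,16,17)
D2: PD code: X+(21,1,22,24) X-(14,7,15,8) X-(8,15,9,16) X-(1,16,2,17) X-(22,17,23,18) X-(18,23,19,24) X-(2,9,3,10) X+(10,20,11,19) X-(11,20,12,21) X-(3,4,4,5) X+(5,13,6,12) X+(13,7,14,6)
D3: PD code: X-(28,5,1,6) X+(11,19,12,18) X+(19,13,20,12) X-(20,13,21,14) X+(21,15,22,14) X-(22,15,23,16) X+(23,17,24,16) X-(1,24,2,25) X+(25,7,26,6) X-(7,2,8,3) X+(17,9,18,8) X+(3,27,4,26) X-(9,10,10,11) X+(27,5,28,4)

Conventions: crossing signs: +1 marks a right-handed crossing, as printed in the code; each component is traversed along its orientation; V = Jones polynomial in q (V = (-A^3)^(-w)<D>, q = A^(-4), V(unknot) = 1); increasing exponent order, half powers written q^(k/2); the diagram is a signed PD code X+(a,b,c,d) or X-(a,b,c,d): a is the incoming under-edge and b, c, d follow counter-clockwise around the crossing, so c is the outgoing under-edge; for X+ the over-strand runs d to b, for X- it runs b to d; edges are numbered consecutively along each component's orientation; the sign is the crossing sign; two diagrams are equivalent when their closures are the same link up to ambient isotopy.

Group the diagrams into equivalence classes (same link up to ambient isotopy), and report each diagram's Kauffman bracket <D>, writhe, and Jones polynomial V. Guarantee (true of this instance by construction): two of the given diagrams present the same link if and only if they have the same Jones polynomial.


classes: {D1, D3} | {D2}
V(D1) = q^-1 - 1 + 2q - 3q^2 + 3q^3 - 2q^4 + 2q^5 - q^6  [14 crossings, <D> = -A^-18 + 2A^-14 - 2A^-10 + 3A^-6 - 3A^-2 + 2A^2 - A^6 + A^10, w = +2]
V(D2) = 1  (w -4, c 12, <D> = A^-12)
D3 (bracket -A^-18 + 2A^-14 - 2A^-10 + 3A^-6 - 3A^-2 + 2A^2 - A^6 + A^10; 14 crossings at w = +2): V = q^-1 - 1 + 2q - 3q^2 + 3q^3 - 2q^4 + 2q^5 - q^6
note: V(q) takes 2 values over 3 diagrams, fixing the grouping


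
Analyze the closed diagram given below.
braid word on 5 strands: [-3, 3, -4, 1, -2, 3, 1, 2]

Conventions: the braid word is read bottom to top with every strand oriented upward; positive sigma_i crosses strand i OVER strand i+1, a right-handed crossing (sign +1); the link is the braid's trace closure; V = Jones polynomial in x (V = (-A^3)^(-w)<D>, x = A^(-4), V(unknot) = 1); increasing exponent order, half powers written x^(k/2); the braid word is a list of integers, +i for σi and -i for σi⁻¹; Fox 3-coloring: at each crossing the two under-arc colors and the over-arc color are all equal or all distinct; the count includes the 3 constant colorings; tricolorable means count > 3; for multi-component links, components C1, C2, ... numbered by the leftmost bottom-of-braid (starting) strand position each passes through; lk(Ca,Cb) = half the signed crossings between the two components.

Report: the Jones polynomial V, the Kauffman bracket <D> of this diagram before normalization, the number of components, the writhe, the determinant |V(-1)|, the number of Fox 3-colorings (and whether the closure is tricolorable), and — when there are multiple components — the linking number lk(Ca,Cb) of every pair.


V(x) = 1
bracket: A^6, w = +2
1 component, writhe +2, over 8 crossings
det 1, colorings 3 of 3^8 — not tricolorable
observation: inverse pairs cancel, leaving σ4⁻¹ σ1 σ2⁻¹ σ3 σ1 σ2


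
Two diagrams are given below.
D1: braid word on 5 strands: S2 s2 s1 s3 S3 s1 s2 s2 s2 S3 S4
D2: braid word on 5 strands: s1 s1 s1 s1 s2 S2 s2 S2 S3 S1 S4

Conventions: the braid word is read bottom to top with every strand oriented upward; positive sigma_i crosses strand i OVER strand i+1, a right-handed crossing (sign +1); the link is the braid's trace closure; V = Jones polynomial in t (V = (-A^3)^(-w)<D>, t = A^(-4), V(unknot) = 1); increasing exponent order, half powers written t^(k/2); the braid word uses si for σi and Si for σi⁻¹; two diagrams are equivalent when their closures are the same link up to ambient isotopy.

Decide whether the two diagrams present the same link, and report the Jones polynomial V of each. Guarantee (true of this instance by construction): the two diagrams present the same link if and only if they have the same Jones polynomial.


equivalent: no
V(D1) = -t^(3/2) - 2t^(7/2) + t^(9/2) - t^(11/2) + t^(13/2)  (w +3, c 11, <D> = -A^-17 + A^-13 - A^-9 + 2A^-5 + A^3)
V(D2) = -t^(1/2) - t^(3/2) - t^(5/2) + t^(9/2)  [11 crossings, <D> = -A^-15 + A^-7 + A^-3 + A, w = +1]
key observation: 2 classes among 2 diagrams; unequal V(t) rules out equality


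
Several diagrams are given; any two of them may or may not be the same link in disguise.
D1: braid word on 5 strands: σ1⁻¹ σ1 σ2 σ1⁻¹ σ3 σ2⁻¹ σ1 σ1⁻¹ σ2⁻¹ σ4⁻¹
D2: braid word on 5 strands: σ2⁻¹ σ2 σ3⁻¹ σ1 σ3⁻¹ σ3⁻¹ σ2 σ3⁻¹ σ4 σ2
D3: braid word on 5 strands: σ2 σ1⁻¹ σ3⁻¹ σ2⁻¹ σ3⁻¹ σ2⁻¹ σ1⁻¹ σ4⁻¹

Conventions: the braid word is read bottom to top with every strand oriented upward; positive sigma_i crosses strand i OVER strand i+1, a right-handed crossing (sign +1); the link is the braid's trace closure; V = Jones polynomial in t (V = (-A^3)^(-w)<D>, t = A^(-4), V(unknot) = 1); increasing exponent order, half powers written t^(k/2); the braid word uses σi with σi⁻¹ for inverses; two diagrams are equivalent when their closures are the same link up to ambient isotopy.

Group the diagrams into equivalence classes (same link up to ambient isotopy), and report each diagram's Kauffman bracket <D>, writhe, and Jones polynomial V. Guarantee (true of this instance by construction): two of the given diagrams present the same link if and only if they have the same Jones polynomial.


classes: {D1} | {D2} | {D3}
V(D1) = 1  [10 crossings, <D> = A^-6, w = -2]
D2 (bracket A^-4 - 1 + 2A^4 - 2A^8 + 2A^12 - 2A^16 + A^20; 10 crossings at w = 0): V = t^-5 - 2t^-4 + 2t^-3 - 2t^-2 + 2t^-1 - 1 + t
D3 (bracket A^-14 - A^-10 + 2A^-6 - A^-2 + A^2 - A^6; 8 crossings at w = -6): V = -t^-6 + t^-5 - t^-4 + 2t^-3 - t^-2 + t^-1
note: comparing 3 Jones polynomials yields 3 groups


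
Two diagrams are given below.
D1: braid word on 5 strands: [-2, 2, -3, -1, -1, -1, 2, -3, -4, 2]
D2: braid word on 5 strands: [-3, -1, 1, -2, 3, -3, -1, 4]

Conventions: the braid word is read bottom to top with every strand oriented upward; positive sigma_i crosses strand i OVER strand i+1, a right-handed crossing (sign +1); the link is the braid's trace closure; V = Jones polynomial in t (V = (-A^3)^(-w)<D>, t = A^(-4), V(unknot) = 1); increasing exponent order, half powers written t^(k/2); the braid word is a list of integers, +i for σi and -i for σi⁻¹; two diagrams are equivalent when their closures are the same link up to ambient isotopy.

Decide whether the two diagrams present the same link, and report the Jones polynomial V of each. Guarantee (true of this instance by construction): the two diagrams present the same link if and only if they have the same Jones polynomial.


same link: no
V(D1) = -t^-6 + 2t^-5 - 2t^-4 + 3t^-3 - 3t^-2 + 2t^-1 - 1 + t  [10 crossings, <D> = A^-16 - A^-12 + 2A^-8 - 3A^-4 + 3 - 2A^4 + 2A^8 - A^12, w = -4]
V(D2) = 1  (w -2, c 8, <D> = A^-6)
note: comparing 2 Jones polynomials yields 2 groups


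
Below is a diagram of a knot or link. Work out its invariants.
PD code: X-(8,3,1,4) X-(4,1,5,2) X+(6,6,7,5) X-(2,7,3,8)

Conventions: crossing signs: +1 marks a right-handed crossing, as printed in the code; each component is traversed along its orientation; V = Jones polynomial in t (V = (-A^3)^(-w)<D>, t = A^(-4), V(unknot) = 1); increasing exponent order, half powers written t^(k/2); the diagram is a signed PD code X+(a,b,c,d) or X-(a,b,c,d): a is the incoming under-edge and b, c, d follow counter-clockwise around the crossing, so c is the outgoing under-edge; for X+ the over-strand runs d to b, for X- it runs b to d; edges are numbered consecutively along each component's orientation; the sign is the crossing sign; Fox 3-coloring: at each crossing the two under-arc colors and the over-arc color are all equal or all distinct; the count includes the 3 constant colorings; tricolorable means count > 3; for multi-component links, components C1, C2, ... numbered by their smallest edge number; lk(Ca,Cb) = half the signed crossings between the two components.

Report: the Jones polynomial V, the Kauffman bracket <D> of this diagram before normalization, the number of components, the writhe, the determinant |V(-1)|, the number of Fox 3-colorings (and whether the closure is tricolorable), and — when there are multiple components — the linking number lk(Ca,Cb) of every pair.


Jones polynomial: V(t) = -t^-4 + t^-3 + t^-1
<D> = A^-2 + A^6 - A^10; writhe -2
components 1, writhe -2 (4 crossings)
3-colorings: 9 of 3^4, det 3 — tricolorable
note: w = -2 (over 4 crossings) is diagram-only; (-A^3)^(2) removes it from V


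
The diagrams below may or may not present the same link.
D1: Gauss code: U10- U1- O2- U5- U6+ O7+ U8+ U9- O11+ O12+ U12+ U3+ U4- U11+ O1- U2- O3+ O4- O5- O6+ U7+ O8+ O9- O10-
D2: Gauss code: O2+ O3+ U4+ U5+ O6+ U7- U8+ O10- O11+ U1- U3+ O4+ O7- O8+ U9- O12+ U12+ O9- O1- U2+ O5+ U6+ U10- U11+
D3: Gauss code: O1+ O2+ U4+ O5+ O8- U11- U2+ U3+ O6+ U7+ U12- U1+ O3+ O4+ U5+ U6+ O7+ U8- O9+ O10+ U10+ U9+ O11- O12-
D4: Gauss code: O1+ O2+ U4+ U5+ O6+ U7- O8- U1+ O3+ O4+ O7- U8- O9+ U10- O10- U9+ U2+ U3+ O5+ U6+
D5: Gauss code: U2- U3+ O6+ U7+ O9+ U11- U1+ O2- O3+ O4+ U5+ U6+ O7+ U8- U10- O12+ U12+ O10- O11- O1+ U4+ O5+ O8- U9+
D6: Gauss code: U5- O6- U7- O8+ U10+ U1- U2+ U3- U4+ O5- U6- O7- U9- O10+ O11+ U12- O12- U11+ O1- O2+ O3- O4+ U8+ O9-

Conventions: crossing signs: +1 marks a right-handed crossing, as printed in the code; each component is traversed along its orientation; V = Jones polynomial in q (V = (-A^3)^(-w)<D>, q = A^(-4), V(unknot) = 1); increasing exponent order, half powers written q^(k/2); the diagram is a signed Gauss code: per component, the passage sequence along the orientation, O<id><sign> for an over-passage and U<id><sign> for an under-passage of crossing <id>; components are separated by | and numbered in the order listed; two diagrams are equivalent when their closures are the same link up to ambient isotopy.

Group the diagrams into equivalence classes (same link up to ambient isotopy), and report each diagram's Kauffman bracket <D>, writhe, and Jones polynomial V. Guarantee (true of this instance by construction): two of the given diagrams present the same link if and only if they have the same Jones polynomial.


equivalence classes: {D1} | {D2, D3, D4, D5} | {D6}
D1 (bracket 1; 12 crossings at w = 0): V = 1
D2 (bracket -A^-12 + A^-8 - A^-4 + 2 - A^4 + A^8; 12 crossings at w = +4): V = q - q^2 + 2q^3 - q^4 + q^5 - q^6
V(D3) = q - q^2 + 2q^3 - q^4 + q^5 - q^6  [12 crossings, <D> = -A^-6 + A^-2 - A^2 + 2A^6 - A^10 + A^14, w = +6]
V(D4) = q - q^2 + 2q^3 - q^4 + q^5 - q^6  [10 crossings, <D> = -A^-12 + A^-8 - A^-4 + 2 - A^4 + A^8, w = +4]
V(D5) = q - q^2 + 2q^3 - q^4 + q^5 - q^6  [12 crossings, <D> = -A^-12 + A^-8 - A^-4 + 2 - A^4 + A^8, w = +4]
V(D6) = q^-5 - 2q^-4 + 2q^-3 - 2q^-2 + 2q^-1 - 1 + q  (w -2, c 12, <D> = A^-10 - A^-6 + 2A^-2 - 2A^2 + 2A^6 - 2A^10 + A^14)
observation: V(q) takes 3 values over 6 diagrams, fixing the grouping


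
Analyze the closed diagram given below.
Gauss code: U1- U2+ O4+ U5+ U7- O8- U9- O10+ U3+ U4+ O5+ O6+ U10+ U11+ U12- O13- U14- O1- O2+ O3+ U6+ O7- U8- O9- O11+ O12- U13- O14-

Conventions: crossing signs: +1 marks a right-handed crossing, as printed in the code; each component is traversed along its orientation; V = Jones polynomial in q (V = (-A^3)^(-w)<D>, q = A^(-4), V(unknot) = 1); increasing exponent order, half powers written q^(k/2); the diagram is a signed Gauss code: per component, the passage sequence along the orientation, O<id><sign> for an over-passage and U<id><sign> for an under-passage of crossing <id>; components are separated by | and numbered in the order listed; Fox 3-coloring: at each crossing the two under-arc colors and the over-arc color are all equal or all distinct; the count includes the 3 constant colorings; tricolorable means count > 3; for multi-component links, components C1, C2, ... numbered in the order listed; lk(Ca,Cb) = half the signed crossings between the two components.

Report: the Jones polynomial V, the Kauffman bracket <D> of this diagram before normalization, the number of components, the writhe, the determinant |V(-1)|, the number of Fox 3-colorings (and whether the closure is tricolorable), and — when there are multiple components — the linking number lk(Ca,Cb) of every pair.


Jones polynomial: V(q) = -q^-4 + q^-3 - q^-2 + 2q^-1 - 1 + 2q - q^2 + q^3 - q^4
<D> = -A^-16 + A^-12 - A^-8 + 2A^-4 - 1 + 2A^4 - A^8 + A^12 - A^16; writhe 0
components 1, writhe 0 (14 crossings)
3-colorings: 3 of 3^14, det 11 — not tricolorable
note: |V(-1)| = 11: so not tricolorable, since 3 does not divide 11


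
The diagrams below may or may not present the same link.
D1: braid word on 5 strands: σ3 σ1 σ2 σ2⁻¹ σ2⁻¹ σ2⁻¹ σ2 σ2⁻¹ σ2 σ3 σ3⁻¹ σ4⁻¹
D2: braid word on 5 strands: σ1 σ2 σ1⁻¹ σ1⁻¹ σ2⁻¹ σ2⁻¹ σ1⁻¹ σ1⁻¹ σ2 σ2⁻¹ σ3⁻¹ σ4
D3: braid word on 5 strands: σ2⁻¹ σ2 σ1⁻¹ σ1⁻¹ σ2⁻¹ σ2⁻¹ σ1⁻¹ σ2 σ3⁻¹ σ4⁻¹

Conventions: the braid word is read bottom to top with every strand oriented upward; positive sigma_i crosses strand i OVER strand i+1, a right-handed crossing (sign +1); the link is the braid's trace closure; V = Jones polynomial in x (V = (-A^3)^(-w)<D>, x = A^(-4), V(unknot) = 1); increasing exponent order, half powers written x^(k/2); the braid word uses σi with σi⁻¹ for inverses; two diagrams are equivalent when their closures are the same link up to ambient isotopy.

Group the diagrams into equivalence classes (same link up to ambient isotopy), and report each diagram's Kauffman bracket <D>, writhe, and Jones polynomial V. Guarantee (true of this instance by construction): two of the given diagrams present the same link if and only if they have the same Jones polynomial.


classes: {D1} | {D2, D3}
V(D1) = 1  [12 crossings, <D> = 1, w = 0]
V(D2) = -x^-6 + x^-5 - x^-4 + 2x^-3 - x^-2 + x^-1  [12 crossings, <D> = A^-8 - A^-4 + 2 - A^4 + A^8 - A^12, w = -4]
V(D3) = -x^-6 + x^-5 - x^-4 + 2x^-3 - x^-2 + x^-1  (w -6, c 10, <D> = A^-14 - A^-10 + 2A^-6 - A^-2 + A^2 - A^6)
insight: 2 classes among 3 diagrams; unequal V(x) rules out equality


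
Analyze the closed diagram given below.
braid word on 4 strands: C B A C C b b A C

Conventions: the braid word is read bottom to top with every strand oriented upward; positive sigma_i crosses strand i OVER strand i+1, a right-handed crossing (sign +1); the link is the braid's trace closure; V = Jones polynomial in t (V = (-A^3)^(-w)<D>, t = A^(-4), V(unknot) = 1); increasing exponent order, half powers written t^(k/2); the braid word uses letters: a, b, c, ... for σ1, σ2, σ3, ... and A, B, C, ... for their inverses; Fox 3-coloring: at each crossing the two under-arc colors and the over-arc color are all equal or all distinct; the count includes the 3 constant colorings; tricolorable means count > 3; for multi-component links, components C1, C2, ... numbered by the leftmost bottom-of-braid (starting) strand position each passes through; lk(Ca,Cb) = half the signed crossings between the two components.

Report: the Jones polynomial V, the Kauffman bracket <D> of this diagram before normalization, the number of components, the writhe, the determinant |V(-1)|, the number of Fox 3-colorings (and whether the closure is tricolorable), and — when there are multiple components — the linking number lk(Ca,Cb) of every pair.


Jones polynomial: V(t) = t^-7 - 2t^-6 + 3t^-5 - 2t^-4 + 4t^-3 - 2t^-2 + 2t^-1
<D> = -2A^-11 + 2A^-7 - 4A^-3 + 2A - 3A^5 + 2A^9 - A^13; writhe -5
components 3, writhe -5 (9 crossings)
linking number lk(C1,C2) = 0
lk(C1,C3): 0
lk(C2,C3) = -2
3-colorings: 3 of 3^9, det 16 — not tricolorable
note: the span of V is 6, within the link bound 9 + 3 - 1


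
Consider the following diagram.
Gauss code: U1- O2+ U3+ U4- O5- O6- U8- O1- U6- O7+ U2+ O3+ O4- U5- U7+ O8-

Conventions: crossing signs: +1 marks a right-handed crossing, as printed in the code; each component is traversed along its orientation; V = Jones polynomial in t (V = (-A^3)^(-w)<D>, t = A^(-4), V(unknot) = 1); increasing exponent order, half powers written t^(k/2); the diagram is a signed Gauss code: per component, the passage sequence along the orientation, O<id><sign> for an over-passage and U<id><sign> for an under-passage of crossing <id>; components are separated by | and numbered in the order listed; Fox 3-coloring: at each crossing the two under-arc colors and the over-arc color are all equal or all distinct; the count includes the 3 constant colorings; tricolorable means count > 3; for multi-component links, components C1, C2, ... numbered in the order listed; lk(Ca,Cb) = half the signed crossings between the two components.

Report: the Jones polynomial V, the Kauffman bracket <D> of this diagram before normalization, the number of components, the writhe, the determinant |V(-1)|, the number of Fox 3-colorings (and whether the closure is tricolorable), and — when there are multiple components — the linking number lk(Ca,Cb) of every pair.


Jones polynomial: V(t) = -t^-4 + t^-3 + t^-1
<D> = A^-2 + A^6 - A^10; writhe -2
components 1, writhe -2 (8 crossings)
3-colorings: 9 of 3^8, det 3 — tricolorable
note: the span of V is 3, forcing >= 3 crossings in any diagram


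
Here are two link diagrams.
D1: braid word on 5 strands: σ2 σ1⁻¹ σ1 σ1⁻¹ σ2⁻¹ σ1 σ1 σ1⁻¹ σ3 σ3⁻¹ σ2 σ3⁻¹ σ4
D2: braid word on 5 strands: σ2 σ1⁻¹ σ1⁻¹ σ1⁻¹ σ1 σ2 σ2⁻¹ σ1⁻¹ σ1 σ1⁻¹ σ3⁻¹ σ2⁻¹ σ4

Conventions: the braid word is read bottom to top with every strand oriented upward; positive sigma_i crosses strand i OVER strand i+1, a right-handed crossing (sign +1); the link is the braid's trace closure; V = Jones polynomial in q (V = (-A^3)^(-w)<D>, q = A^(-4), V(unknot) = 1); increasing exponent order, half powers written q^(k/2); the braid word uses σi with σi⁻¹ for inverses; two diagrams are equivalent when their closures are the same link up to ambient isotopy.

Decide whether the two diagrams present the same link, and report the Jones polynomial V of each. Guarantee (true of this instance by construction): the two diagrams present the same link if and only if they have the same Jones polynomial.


equivalent: no
D1 (bracket A^-7 + A; 13 crossings at w = +1): V = -q^(1/2) - q^(5/2)
D2 (bracket A^-7 + A^-3 + A - A^9; 13 crossings at w = -3): V = q^(-9/2) - q^(-5/2) - q^(-3/2) - q^(-1/2)
key observation: V(q) takes 2 values over 2 diagrams, fixing the grouping


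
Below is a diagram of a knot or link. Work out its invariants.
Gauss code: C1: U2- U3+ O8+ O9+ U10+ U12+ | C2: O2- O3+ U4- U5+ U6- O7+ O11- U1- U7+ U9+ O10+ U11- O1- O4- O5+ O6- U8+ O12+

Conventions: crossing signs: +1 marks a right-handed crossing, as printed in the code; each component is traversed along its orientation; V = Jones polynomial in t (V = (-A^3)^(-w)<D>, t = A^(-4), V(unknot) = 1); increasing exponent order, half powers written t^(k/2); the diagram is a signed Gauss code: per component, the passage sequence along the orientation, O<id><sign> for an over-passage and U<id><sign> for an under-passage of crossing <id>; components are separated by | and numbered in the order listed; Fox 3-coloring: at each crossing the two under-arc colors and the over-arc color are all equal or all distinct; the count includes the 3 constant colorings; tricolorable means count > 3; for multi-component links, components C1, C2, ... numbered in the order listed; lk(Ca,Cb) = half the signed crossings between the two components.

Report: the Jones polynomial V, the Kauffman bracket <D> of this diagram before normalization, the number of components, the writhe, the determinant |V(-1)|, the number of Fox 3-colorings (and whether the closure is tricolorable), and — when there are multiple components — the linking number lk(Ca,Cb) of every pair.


V(t) = -t^(-3/2) + 2t^(-1/2) - 2t^(1/2) + 2t^(3/2) - 3t^(5/2) + t^(7/2) - t^(9/2)
bracket: -A^-12 + A^-8 - 3A^-4 + 2 - 2A^4 + 2A^8 - A^12, w = +2
2 components, writhe +2, over 12 crossings
lk(C1,C2) = +2
det 12, colorings 9 of 3^12 — tricolorable
observation: span 6 respects span(V) <= c + mu - 1 = 13 for this 2-component diagram


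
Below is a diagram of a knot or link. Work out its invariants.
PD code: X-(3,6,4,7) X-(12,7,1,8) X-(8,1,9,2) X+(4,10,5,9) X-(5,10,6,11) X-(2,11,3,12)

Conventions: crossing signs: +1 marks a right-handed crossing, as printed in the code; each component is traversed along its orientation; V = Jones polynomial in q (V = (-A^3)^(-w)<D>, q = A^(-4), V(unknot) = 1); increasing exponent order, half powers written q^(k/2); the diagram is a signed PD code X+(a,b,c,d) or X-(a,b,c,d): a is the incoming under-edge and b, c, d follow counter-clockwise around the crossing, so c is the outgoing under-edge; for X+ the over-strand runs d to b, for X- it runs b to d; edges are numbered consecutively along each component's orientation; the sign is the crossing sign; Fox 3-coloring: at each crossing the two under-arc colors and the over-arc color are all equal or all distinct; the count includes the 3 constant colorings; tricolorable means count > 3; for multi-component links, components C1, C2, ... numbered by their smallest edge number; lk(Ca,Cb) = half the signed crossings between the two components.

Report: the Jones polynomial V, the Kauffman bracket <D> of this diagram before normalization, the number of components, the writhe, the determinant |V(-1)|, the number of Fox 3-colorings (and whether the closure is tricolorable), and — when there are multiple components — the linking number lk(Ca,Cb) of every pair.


Jones polynomial: V(q) = -q^-4 + q^-3 + q^-1
<D> = A^-8 + 1 - A^4; writhe -4
components 1, writhe -4 (6 crossings)
3-colorings: 9 of 3^6, det 3 — tricolorable
note: w = -4 (over 6 crossings) is diagram-only; (-A^3)^(4) removes it from V


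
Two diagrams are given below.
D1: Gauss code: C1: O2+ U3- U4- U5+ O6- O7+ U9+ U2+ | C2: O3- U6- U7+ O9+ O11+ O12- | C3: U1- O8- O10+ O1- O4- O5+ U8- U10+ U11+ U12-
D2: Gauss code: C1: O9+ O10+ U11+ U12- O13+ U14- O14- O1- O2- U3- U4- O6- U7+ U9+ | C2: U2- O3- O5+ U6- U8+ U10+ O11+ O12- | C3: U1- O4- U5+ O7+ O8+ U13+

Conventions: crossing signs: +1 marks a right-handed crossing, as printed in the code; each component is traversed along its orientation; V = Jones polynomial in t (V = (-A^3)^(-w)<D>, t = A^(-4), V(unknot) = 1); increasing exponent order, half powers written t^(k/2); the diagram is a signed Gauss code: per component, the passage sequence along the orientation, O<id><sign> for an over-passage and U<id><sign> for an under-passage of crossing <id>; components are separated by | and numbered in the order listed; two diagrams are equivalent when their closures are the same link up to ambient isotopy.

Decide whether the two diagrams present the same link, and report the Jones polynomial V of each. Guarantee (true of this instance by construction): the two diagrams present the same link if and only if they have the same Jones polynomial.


equivalent: no
D1 (bracket A^-4 + 2 + A^4; 12 crossings at w = 0): V = t^-1 + 2 + t
V(D2) = t^-2 + 2 + t^2  (w 0, c 14, <D> = A^-8 + 2 + A^8)
key observation: 2 values of V(t) split the 2 diagrams


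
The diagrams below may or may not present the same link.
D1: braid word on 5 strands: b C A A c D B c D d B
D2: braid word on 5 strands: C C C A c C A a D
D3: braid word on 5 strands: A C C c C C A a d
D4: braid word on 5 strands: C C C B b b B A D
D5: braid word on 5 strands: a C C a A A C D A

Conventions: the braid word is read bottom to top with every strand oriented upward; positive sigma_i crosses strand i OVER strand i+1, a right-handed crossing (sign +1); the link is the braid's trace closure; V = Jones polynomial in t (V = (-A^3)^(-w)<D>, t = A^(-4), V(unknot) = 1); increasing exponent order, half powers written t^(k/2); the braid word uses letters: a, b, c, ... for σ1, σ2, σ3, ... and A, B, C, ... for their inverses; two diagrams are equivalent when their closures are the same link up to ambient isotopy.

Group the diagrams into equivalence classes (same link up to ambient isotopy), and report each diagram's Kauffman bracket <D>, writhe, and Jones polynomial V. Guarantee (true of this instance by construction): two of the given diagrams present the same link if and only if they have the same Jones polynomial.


grouping into links: {D1} | {D2, D3, D4, D5}
V(D1) = -t^(-5/2) - t^(-1/2)  (w -3, c 11, <D> = A^-7 + A)
D2 (bracket A^-13 + A^-9 + A^-5 - A^3; 9 crossings at w = -5): V = t^(-9/2) - t^(-5/2) - t^(-3/2) - t^(-1/2)
V(D3) = t^(-9/2) - t^(-5/2) - t^(-3/2) - t^(-1/2)  [9 crossings, <D> = A^-7 + A^-3 + A - A^9, w = -3]
D4 (bracket A^-13 + A^-9 + A^-5 - A^3; 9 crossings at w = -5): V = t^(-9/2) - t^(-5/2) - t^(-3/2) - t^(-1/2)
D5 (bracket A^-13 + A^-9 + A^-5 - A^3; 9 crossings at w = -5): V = t^(-9/2) - t^(-5/2) - t^(-3/2) - t^(-1/2)
why: 2 values of V(t) split the 5 diagrams


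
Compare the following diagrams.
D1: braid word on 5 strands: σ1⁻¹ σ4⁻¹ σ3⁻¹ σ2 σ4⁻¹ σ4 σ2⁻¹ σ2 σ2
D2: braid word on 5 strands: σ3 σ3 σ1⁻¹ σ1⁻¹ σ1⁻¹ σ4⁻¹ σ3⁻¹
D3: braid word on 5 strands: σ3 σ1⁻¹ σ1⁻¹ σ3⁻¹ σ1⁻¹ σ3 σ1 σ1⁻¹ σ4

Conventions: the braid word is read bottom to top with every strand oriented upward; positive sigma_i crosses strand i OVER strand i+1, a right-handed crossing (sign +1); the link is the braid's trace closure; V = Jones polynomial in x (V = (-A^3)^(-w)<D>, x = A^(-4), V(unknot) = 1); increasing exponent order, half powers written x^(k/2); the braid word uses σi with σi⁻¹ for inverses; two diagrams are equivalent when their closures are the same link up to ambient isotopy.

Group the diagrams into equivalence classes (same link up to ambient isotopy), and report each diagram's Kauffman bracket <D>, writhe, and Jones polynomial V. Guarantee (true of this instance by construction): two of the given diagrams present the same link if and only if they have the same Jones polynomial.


classes: {D1} | {D2, D3}
V(D1) = -x^(1/2) - x^(5/2)  [9 crossings, <D> = A^-13 + A^-5, w = -1]
V(D2) = x^(-9/2) - x^(-5/2) - x^(-3/2) - x^(-1/2)  (w -3, c 7, <D> = A^-7 + A^-3 + A - A^9)
V(D3) = x^(-9/2) - x^(-5/2) - x^(-3/2) - x^(-1/2)  [9 crossings, <D> = A^-1 + A^3 + A^7 - A^15, w = -1]
note: 2 classes among 3 diagrams; unequal V(x) rules out equality


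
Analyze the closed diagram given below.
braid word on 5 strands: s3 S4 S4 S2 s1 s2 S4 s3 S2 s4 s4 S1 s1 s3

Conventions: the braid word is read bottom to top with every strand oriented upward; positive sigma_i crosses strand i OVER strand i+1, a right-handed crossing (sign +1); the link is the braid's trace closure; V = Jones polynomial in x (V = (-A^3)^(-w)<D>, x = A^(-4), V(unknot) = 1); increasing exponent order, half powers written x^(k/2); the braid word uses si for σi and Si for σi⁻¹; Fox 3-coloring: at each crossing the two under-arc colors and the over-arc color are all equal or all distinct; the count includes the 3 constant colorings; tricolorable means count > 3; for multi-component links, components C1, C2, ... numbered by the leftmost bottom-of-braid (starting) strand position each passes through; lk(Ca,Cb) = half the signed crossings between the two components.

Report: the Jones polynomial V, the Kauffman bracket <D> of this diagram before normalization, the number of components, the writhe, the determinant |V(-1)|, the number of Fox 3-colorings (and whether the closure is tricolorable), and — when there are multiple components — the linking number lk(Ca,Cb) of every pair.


Jones polynomial: V(x) = -x^-1 + 2 - x + 2x^2 - x^3 + x^4 - x^5
<D> = -A^-14 + A^-10 - A^-6 + 2A^-2 - A^2 + 2A^6 - A^10; writhe +2
components 1, writhe +2 (14 crossings)
3-colorings: 9 of 3^14, det 9 — tricolorable
note: inverse pairs cancel, leaving σ3 σ4⁻¹ σ4⁻¹ σ2⁻¹ σ1 σ2 σ4⁻¹ σ3 σ2⁻¹ σ4 σ4 σ3


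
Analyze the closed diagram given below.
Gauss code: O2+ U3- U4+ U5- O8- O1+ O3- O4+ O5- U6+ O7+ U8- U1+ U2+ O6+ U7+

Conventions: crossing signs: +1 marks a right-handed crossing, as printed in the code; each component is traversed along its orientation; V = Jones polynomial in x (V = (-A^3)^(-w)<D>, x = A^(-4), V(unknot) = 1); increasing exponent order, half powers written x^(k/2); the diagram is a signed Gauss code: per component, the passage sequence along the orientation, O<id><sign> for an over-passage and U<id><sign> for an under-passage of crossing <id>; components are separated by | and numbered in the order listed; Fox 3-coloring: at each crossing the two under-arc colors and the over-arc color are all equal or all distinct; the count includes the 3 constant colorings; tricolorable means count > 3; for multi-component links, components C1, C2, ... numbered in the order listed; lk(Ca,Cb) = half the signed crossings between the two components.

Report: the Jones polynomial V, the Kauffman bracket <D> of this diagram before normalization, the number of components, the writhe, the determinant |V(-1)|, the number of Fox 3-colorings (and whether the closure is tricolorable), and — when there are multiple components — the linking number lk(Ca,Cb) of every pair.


V(x) = x + x^3 - x^4
bracket: -A^-10 + A^-6 + A^2, w = +2
1 component, writhe +2, over 8 crossings
det 3, colorings 9 of 3^8 — tricolorable
observation: |V(-1)| = 3: so tricolorable, since 3 divides 3


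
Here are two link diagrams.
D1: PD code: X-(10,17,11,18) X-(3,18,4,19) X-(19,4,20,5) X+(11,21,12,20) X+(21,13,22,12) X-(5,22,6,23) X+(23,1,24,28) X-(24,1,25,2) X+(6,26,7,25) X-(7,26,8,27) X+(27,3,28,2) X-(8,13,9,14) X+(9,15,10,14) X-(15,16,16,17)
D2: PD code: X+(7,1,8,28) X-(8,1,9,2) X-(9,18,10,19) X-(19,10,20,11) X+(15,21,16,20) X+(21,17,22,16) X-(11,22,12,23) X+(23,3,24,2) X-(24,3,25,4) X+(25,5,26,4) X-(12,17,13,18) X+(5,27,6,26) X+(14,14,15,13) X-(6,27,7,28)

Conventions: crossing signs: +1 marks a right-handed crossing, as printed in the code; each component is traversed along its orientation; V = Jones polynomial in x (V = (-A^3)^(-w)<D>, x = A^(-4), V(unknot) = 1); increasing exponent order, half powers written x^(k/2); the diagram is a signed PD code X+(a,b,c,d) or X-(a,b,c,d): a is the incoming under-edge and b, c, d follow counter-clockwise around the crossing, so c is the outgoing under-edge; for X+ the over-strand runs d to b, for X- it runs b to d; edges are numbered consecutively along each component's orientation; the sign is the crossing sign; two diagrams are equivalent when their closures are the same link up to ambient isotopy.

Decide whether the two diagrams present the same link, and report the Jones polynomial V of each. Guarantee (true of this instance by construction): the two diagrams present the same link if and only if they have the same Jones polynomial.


same link: yes
V(D1) = 1  [14 crossings, <D> = A^-6, w = -2]
V(D2) = 1  [14 crossings, <D> = 1, w = 0]
insight: Reidemeister moves carry D1 (14 crossings) to D2 (14)


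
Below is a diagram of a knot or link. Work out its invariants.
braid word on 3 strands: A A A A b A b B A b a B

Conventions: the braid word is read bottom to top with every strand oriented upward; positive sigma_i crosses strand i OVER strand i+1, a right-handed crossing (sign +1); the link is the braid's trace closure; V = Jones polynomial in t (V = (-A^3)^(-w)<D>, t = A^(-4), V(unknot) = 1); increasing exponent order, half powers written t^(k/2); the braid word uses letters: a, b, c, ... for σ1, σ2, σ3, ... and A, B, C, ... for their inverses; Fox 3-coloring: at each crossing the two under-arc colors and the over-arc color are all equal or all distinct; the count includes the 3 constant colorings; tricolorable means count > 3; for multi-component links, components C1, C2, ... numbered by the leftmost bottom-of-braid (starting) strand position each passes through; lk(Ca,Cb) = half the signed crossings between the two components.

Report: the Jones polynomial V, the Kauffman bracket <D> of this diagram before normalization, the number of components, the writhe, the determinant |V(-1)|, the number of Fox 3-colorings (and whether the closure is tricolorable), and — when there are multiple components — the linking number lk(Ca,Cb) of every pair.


V = t^-8 - 2t^-7 + 3t^-6 - 4t^-5 + 3t^-4 - 3t^-3 + 3t^-2 - t^-1 + 1
<D> = A^-12 - A^-8 + 3A^-4 - 3 + 3A^4 - 4A^8 + 3A^12 - 2A^16 + A^20 (w = -4)
1 component over 12 crossings, w = -4
9 Fox colorings among 3^12, |V(-1)| = 21: tricolorable
why: |V(-1)| = 21: so tricolorable, since 3 divides 21


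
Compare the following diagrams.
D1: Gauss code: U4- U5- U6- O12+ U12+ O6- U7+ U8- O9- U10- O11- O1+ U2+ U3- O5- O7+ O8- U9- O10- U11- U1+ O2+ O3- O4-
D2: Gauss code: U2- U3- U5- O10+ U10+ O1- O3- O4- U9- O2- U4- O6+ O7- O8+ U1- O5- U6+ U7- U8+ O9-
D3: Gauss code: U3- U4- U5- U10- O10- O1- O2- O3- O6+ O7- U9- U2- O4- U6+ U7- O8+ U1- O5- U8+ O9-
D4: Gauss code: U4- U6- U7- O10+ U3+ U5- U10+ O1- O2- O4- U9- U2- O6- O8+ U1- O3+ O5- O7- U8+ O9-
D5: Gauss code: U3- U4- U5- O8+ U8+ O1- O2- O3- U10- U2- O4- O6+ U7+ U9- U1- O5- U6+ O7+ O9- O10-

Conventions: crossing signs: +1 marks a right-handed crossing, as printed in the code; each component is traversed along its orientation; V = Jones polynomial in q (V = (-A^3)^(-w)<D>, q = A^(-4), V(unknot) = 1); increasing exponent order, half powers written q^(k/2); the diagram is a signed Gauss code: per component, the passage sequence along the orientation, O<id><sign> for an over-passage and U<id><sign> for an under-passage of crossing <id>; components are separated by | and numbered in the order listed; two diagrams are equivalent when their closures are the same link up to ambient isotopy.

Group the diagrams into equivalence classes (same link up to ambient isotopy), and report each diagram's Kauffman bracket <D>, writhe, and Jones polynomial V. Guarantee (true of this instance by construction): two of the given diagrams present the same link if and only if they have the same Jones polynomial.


grouping into links: {D1} | {D2, D3, D4, D5}
V(D1) = -q^-4 + q^-3 + q^-1  (w -4, c 12, <D> = A^-8 + 1 - A^4)
D2 (bracket A^-8 - A^-4 + 2 - A^4 + A^8 - A^12; 10 crossings at w = -4): V = -q^-6 + q^-5 - q^-4 + 2q^-3 - q^-2 + q^-1
D3 (bracket A^-14 - A^-10 + 2A^-6 - A^-2 + A^2 - A^6; 10 crossings at w = -6): V = -q^-6 + q^-5 - q^-4 + 2q^-3 - q^-2 + q^-1
V(D4) = -q^-6 + q^-5 - q^-4 + 2q^-3 - q^-2 + q^-1  [10 crossings, <D> = A^-8 - A^-4 + 2 - A^4 + A^8 - A^12, w = -4]
V(D5) = -q^-6 + q^-5 - q^-4 + 2q^-3 - q^-2 + q^-1  [10 crossings, <D> = A^-8 - A^-4 + 2 - A^4 + A^8 - A^12, w = -4]
key observation: V(q) takes 2 values over 5 diagrams, fixing the grouping


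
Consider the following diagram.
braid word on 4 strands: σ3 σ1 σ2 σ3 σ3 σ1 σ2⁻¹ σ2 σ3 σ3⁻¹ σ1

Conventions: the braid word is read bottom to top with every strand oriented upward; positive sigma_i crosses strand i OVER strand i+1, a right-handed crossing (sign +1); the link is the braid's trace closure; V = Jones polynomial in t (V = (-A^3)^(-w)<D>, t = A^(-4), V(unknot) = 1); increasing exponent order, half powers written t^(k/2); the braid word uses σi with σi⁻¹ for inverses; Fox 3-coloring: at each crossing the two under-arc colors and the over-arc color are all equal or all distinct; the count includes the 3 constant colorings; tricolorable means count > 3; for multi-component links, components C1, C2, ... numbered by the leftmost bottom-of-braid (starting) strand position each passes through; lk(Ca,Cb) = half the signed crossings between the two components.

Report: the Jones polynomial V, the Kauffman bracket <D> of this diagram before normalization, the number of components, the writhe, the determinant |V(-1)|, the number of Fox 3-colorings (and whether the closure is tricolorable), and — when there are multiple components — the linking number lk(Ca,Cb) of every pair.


V(t) = t^2 + 2t^4 - 2t^5 + t^6 - 2t^7 + t^8
bracket: -A^-11 + 2A^-7 - A^-3 + 2A - 2A^5 - A^13, w = +7
1 component, writhe +7, over 11 crossings
det 9, colorings 27 of 3^11 — tricolorable
observation: inverse pairs cancel, leaving σ3 σ1 σ2 σ3 σ3 σ1 σ1


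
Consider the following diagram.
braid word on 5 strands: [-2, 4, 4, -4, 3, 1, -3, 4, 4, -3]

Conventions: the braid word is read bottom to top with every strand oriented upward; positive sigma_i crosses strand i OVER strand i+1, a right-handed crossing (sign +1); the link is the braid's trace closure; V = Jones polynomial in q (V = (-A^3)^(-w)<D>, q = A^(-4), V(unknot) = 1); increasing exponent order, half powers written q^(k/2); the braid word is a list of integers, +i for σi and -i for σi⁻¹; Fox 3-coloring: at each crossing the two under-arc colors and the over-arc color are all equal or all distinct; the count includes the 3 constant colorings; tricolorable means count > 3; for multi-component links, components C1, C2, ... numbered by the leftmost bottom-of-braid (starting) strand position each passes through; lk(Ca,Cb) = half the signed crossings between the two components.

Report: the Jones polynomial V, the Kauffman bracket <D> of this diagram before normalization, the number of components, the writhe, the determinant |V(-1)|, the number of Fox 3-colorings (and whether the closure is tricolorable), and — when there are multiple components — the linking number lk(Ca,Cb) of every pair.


Jones polynomial: V(q) = q + q^3 - q^4
<D> = -A^-10 + A^-6 + A^2; writhe +2
components 1, writhe +2 (10 crossings)
3-colorings: 9 of 3^10, det 3 — tricolorable
note: V spans 3 powers of q: at least 3 crossings in any diagram


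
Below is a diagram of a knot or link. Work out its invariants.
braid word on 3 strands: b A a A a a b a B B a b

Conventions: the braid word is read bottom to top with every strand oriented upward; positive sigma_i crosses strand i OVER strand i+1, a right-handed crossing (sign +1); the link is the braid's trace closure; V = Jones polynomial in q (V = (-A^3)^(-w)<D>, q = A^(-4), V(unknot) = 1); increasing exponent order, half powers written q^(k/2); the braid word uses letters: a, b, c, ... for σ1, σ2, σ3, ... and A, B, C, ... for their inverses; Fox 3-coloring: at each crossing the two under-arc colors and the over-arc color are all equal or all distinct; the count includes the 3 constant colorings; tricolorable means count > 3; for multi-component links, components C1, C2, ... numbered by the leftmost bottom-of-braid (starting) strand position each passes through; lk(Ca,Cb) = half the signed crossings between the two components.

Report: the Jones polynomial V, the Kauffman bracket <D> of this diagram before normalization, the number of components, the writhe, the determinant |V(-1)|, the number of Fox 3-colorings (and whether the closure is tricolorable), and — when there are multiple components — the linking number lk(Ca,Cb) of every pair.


V(q) = q - q^2 + 2q^3 - q^4 + q^5 - q^6
bracket: -A^-12 + A^-8 - A^-4 + 2 - A^4 + A^8, w = +4
1 component, writhe +4, over 12 crossings
det 7, colorings 3 of 3^12 — not tricolorable
observation: the word shrinks to σ2 σ1 σ2 σ1 σ2⁻¹ σ2⁻¹ σ1 σ2 after cancelling


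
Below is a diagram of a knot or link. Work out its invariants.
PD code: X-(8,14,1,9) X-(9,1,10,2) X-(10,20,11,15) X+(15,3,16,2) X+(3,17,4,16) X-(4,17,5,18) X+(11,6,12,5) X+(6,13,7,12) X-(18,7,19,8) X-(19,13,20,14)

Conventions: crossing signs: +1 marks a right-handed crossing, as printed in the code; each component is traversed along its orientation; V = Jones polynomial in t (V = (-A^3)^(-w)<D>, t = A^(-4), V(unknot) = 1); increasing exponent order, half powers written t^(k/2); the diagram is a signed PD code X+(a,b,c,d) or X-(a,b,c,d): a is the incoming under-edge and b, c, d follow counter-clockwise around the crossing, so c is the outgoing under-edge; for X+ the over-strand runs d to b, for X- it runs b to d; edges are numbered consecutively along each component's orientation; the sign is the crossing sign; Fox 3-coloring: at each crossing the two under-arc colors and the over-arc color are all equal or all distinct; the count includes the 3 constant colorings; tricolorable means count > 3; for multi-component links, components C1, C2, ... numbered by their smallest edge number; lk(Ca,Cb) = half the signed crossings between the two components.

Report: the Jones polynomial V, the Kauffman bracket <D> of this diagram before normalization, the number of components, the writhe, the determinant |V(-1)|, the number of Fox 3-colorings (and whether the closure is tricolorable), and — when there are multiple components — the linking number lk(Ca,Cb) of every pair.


Jones polynomial: V(t) = t^-3 + t^-2 + t^-1 + 1
<D> = A^-6 + A^-2 + A^2 + A^6; writhe -2
components 3, writhe -2 (10 crossings)
linking number lk(C1,C2) = 0
lk(C1,C3): 0
lk(C2,C3) = -1
3-colorings: 9 of 3^10, det 0 — tricolorable
note: span 3 respects span(V) <= c + mu - 1 = 12 for this 3-component diagram
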